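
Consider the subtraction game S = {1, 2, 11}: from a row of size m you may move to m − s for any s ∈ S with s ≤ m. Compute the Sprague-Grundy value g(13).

1

Compute g(0), g(1), … for moves {1, 2, 11}:
k:     0  1  2  3  4  5  6  7  8  9 10 11 12 13
g(k):  0  1  2  0  1  2  0  1  2  0  1  2  0  1
So g(13) = 1.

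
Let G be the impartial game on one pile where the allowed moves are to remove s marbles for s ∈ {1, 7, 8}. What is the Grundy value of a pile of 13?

Build the Grundy sequence with g(k) = mex{g(k−s) : s ∈ {1, 7, 8}, s ≤ k}:
g(0) = mex{} = 0
g(1) = mex{0} = 1
g(2) = mex{1} = 0
g(3) = mex{0} = 1
g(4) = mex{1} = 0
g(5) = mex{0} = 1
g(6) = mex{1} = 0
g(7) = mex{0} = 1
g(8) = mex{0,1} = 2
g(9) = mex{0,1,2} = 3
g(10) = mex{0,1,3} = 2
g(11) = mex{0,1,2} = 3
g(12) = mex{0,1,3} = 2
g(13) = mex{0,1,2} = 3
So g(13) = 3.

3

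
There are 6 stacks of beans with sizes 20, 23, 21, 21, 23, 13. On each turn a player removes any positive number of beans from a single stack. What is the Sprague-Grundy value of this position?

25

Compute the nim-sum pairwise:
20 ⊕ 23 = 3
3 ⊕ 21 = 22
22 ⊕ 21 = 3
3 ⊕ 23 = 20
20 ⊕ 13 = 25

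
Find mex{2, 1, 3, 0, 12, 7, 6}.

The values 0, 1, 2, 3 are all present; 4 is the first non-negative integer missing from the set.

4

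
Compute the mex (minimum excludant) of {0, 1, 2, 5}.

3

The values 0, 1, 2 are all present; 3 is the first non-negative integer missing from the set.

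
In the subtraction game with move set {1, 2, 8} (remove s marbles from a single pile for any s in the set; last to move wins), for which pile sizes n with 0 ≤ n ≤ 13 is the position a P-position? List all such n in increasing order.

0, 3, 6, 9, 12

Build the Grundy sequence with g(k) = mex{g(k−s) : s ∈ {1, 2, 8}, s ≤ k}:
k:     0  1  2  3  4  5  6  7  8  9 10 11 12 13
g(k):  0  1  2  0  1  2  0  1  2  0  1  2  0  1
The P-positions (g = 0) in 0..13 are 0, 3, 6, 9, 12.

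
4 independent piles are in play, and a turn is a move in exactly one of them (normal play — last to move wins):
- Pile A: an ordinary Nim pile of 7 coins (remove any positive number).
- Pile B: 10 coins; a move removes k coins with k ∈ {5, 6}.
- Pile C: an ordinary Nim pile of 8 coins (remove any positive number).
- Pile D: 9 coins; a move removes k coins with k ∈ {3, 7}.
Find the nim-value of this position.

Pile A is a plain Nim pile of size 7, so its Grundy value is 7.
Build the Grundy sequence for pile B with g(k) = mex{g(k−s) : s ∈ {5, 6}, s ≤ k}:
g(0) = mex{} = 0
g(1) = mex{} = 0
g(2) = mex{} = 0
g(3) = mex{} = 0
g(4) = mex{} = 0
g(5) = mex{0} = 1
g(6) = mex{0} = 1
g(7) = mex{0} = 1
g(8) = mex{0} = 1
g(9) = mex{0} = 1
g(10) = mex{0,1} = 2
So g(10) = 2.
Pile C is a plain Nim pile of size 8, so its Grundy value is 8.
Grundy values for pile D (subtraction set {3, 7}):
g(0) = mex{} = 0
g(1) = mex{} = 0
g(2) = mex{} = 0
g(3) = mex{0} = 1
g(4) = mex{0} = 1
g(5) = mex{0} = 1
g(6) = mex{1} = 0
g(7) = mex{0,1} = 2
g(8) = mex{0,1} = 2
g(9) = mex{0} = 1
So g(9) = 1.
By the Sprague-Grundy theorem, the Grundy value of a sum of independent games is the XOR of the component values.
Combined value = 7 ⊕ 2 ⊕ 8 ⊕ 1 = 12.

12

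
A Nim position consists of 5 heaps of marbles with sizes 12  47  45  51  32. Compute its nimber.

Write each in binary and XOR column by column:
  001100  (12)
  101111  (47)
  101101  (45)
  110011  (51)
  100000  (32)
  ------
  011101  (29)

29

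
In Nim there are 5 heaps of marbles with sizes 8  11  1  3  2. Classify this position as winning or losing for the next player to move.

Winning position

Compute the nim-sum pairwise:
8 ^ 11 = 3
3 ^ 1 = 2
2 ^ 3 = 1
1 ^ 2 = 3
The nim-sum is 3 ≠ 0, so this is an N-position: the player to move can win.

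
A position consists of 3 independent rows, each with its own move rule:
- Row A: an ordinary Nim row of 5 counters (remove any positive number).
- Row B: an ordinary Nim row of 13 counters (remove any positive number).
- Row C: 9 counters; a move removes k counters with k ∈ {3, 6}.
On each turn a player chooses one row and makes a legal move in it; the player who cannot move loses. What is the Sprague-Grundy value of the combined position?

8

Row A is a plain Nim row of size 5, so its Grundy value is 5.
Row B is a plain Nim row of size 13, so its Grundy value is 13.
For row C, compute g(0), g(1), … with moves {3, 6}:
k:     0  1  2  3  4  5  6  7  8  9
g(k):  0  0  0  1  1  1  2  2  2  0
So g(9) = 0.
The value of a disjunctive sum is the nim-sum of the parts.
Combined value = 5 XOR 13 XOR 0 = 8.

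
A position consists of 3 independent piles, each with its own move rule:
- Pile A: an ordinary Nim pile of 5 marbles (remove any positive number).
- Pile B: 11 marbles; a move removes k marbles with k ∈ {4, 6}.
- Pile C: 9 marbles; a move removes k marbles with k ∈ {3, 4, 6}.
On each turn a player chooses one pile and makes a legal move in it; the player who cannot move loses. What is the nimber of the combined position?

5

Pile A is a plain Nim pile of size 5, so its Grundy value is 5.
Grundy values for pile B (subtraction set {4, 6}):
k:     0  1  2  3  4  5  6  7  8  9 10 11
g(k):  0  0  0  0  1  1  1  1  2  2  0  0
So g(11) = 0.
For pile C, compute g(0), g(1), … with moves {3, 4, 6}:
g(0) = mex{} = 0
g(1) = mex{} = 0
g(2) = mex{} = 0
g(3) = mex{0} = 1
g(4) = mex{0} = 1
g(5) = mex{0} = 1
g(6) = mex{0,1} = 2
g(7) = mex{0,1} = 2
g(8) = mex{0,1} = 2
g(9) = mex{1,2} = 0
So g(9) = 0.
By the Sprague-Grundy theorem, the Grundy value of a sum of independent games is the XOR of the component values.
Combined value = 5 XOR 0 XOR 0 = 5.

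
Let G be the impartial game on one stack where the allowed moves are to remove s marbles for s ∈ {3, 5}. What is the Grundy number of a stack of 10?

0

Build the Grundy sequence with g(k) = mex{g(k−s) : s ∈ {3, 5}, s ≤ k}:
k:     0  1  2  3  4  5  6  7  8  9 10
g(k):  0  0  0  1  1  1  2  2  0  0  0
So g(10) = 0.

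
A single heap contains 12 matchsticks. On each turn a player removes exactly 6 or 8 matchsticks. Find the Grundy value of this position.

2

Compute g(0), g(1), … for moves {6, 8}:
g(0) = mex{} = 0
g(1) = mex{} = 0
g(2) = mex{} = 0
g(3) = mex{} = 0
g(4) = mex{} = 0
g(5) = mex{} = 0
g(6) = mex{0} = 1
g(7) = mex{0} = 1
g(8) = mex{0} = 1
g(9) = mex{0} = 1
g(10) = mex{0} = 1
g(11) = mex{0} = 1
g(12) = mex{0,1} = 2
So g(12) = 2.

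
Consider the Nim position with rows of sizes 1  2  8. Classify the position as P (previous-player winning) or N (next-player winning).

In binary:
  0001  (1)
  0010  (2)
  1000  (8)
  ----
  1011  (11)
The nim-sum is 11 ≠ 0, so this is an N-position: the player to move can win.

N-position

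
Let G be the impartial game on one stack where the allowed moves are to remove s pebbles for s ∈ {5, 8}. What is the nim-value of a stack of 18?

Compute g(0), g(1), … for moves {5, 8}:
k:     0  1  2  3  4  5  6  7  8  9 10 11 12 13 14 15 16 17 18
g(k):  0  0  0  0  0  1  1  1  1  1  2  2  2  0  0  0  0  0  1
So g(18) = 1.

1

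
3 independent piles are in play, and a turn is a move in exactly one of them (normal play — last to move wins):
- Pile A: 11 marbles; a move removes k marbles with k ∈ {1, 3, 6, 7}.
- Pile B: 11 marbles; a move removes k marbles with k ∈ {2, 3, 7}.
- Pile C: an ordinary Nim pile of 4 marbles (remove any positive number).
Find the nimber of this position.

7

For pile A, compute g(0), g(1), … with moves {1, 3, 6, 7}:
k:     0  1  2  3  4  5  6  7  8  9 10 11
g(k):  0  1  0  1  0  1  2  3  2  3  2  3
So g(11) = 3.
For pile B, compute g(0), g(1), … with moves {2, 3, 7}:
k:     0  1  2  3  4  5  6  7  8  9 10 11
g(k):  0  0  1  1  2  0  0  1  1  2  0  0
So g(11) = 0.
Pile C is a plain Nim pile of size 4, so its Grundy value is 4.
By the Sprague-Grundy theorem, the Grundy value of a sum of independent games is the XOR of the component values.
Combined value = 3 ⊕ 0 ⊕ 4 = 7.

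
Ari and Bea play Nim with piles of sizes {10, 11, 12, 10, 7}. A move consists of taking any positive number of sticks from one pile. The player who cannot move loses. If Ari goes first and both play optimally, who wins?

Bea wins

Nim-sum: 10 ⊕ 11 ⊕ 12 ⊕ 10 ⊕ 7 = 0.
The nim-sum is 0, so this is a P-position: the player to move is in a losing position under optimal play; Ari is about to move from it and so loses — Bea wins.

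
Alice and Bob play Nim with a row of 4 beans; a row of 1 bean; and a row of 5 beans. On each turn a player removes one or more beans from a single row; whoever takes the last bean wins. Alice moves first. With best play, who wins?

Bob wins

Nim-sum: 4 ^ 1 ^ 5 = 0.
The nim-sum is 0, so this is a P-position: the player to move is in a losing position under optimal play; Alice is about to move from it and so loses — Bob wins.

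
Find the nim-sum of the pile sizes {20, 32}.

In binary:
  010100  (20)
  100000  (32)
  ------
  110100  (52)

52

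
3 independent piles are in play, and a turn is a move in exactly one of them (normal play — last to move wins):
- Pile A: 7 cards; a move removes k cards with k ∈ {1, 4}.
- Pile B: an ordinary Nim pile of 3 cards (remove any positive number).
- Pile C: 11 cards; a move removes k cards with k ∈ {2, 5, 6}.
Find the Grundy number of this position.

3

For pile A, compute g(0), g(1), … with moves {1, 4}:
g(0) = mex{} = 0
g(1) = mex{0} = 1
g(2) = mex{1} = 0
g(3) = mex{0} = 1
g(4) = mex{0,1} = 2
g(5) = mex{1,2} = 0
g(6) = mex{0} = 1
g(7) = mex{1} = 0
So g(7) = 0.
Pile B is a plain Nim pile of size 3, so its Grundy value is 3.
Build the Grundy sequence for pile C with g(k) = mex{g(k−s) : s ∈ {2, 5, 6}, s ≤ k}:
k:     0  1  2  3  4  5  6  7  8  9 10 11
g(k):  0  0  1  1  0  2  1  3  0  2  1  0
So g(11) = 0.
By the Sprague-Grundy theorem, the Grundy value of a sum of independent games is the XOR of the component values.
Combined value = 0 ⊕ 3 ⊕ 0 = 3.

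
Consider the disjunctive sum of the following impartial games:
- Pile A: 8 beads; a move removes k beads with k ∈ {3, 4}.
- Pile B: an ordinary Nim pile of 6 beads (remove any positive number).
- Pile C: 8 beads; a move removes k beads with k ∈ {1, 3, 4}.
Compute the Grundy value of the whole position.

7

Build the Grundy sequence for pile A with g(k) = mex{g(k−s) : s ∈ {3, 4}, s ≤ k}:
g(0) = mex{} = 0
g(1) = mex{} = 0
g(2) = mex{} = 0
g(3) = mex{0} = 1
g(4) = mex{0} = 1
g(5) = mex{0} = 1
g(6) = mex{0,1} = 2
g(7) = mex{1} = 0
g(8) = mex{1} = 0
So g(8) = 0.
Pile B is a plain Nim pile of size 6, so its Grundy value is 6.
Build the Grundy sequence for pile C with g(k) = mex{g(k−s) : s ∈ {1, 3, 4}, s ≤ k}:
k:     0  1  2  3  4  5  6  7  8
g(k):  0  1  0  1  2  3  2  0  1
So g(8) = 1.
By the Sprague-Grundy theorem, the Grundy value of a sum of independent games is the XOR of the component values.
Combined value = 0 XOR 6 XOR 1 = 7.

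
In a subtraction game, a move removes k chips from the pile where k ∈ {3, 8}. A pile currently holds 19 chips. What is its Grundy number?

2

Compute g(0), g(1), … for moves {3, 8}:
k:     0  1  2  3  4  5  6  7  8  9 10 11 12 13 14 15 16 17 18 19
g(k):  0  0  0  1  1  1  0  0  2  1  1  0  0  0  1  1  1  0  0  2
So g(19) = 2.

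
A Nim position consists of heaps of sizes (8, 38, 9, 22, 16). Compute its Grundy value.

33

Write each in binary and XOR column by column:
  001000  (8)
  100110  (38)
  001001  (9)
  010110  (22)
  010000  (16)
  ------
  100001  (33)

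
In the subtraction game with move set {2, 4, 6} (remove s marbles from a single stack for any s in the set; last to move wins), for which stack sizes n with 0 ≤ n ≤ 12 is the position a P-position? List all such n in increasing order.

0, 1, 8, 9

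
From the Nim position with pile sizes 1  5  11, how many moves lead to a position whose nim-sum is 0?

1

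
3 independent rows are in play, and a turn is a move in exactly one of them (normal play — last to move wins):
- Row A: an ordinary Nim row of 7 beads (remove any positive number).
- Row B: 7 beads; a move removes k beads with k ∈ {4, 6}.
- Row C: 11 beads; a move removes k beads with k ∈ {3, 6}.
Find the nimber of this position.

6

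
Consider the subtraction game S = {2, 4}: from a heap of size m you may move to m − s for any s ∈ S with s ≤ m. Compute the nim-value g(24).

0

Build the Grundy sequence with g(k) = mex{g(k−s) : s ∈ {2, 4}, s ≤ k}:
k:     0  1  2  3  4  5  6  7  8  9 10 11 12 13 14 15 16 17 18 19 20 21 22 23 24
g(k):  0  0  1  1  2  2  0  0  1  1  2  2  0  0  1  1  2  2  0  0  1  1  2  2  0
So g(24) = 0.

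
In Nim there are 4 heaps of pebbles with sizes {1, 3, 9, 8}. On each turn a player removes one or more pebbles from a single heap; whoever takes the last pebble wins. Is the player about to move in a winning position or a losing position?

Winning position

Nim-sum: 1 ⊕ 3 ⊕ 9 ⊕ 8 = 3.
The nim-sum is 3 ≠ 0, so this is an N-position: the player to move can win.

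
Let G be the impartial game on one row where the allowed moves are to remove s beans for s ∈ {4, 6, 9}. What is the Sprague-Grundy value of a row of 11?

2

Grundy values for subtraction set {4, 6, 9}:
k:     0  1  2  3  4  5  6  7  8  9 10 11
g(k):  0  0  0  0  1  1  1  1  2  2  2  2
So g(11) = 2.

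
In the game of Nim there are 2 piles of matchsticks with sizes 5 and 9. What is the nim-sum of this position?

Bitwise XOR of the heap sizes:
  0101  (5)
  1001  (9)
  ----
  1100  (12)

12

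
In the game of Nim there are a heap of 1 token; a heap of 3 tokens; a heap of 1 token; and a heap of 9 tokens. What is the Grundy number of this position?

10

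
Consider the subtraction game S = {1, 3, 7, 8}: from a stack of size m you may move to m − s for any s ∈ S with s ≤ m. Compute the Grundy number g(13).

Compute g(0), g(1), … for moves {1, 3, 7, 8}:
g(0) = mex{} = 0
g(1) = mex{0} = 1
g(2) = mex{1} = 0
g(3) = mex{0} = 1
g(4) = mex{1} = 0
g(5) = mex{0} = 1
g(6) = mex{1} = 0
g(7) = mex{0} = 1
g(8) = mex{0,1} = 2
g(9) = mex{0,1,2} = 3
g(10) = mex{0,1,3} = 2
g(11) = mex{0,1,2} = 3
g(12) = mex{0,1,3} = 2
g(13) = mex{0,1,2} = 3
So g(13) = 3.

3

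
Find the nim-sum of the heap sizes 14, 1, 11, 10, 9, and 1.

Nim-sum: 14 ^ 1 ^ 11 ^ 10 ^ 9 ^ 1 = 6.

6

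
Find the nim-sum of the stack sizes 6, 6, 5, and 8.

13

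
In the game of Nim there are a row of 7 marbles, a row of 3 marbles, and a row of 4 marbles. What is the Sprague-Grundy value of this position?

0

In binary:
  111  (7)
  011  (3)
  100  (4)
  ---
  000  (0)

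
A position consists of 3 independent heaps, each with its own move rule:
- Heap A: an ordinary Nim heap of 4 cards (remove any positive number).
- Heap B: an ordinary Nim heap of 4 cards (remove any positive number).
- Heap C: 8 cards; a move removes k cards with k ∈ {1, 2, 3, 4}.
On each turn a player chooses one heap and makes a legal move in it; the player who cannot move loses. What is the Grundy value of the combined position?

3

Heap A is a plain Nim heap of size 4, so its Grundy value is 4.
Heap B is a plain Nim heap of size 4, so its Grundy value is 4.
For heap C, compute g(0), g(1), … with moves {1, 2, 3, 4}:
g(0) = mex{} = 0
g(1) = mex{0} = 1
g(2) = mex{0,1} = 2
g(3) = mex{0,1,2} = 3
g(4) = mex{0,1,2,3} = 4
g(5) = mex{1,2,3,4} = 0
g(6) = mex{0,2,3,4} = 1
g(7) = mex{0,1,3,4} = 2
g(8) = mex{0,1,2,4} = 3
So g(8) = 3.
The value of a disjunctive sum is the nim-sum of the parts.
Combined value = 4 XOR 4 XOR 3 = 3.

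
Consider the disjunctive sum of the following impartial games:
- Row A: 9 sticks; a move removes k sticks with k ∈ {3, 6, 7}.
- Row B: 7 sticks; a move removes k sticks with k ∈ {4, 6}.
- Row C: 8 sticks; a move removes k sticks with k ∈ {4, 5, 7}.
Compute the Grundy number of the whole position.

Grundy values for row A (subtraction set {3, 6, 7}):
g(0) = mex{} = 0
g(1) = mex{} = 0
g(2) = mex{} = 0
g(3) = mex{0} = 1
g(4) = mex{0} = 1
g(5) = mex{0} = 1
g(6) = mex{0,1} = 2
g(7) = mex{0,1} = 2
g(8) = mex{0,1} = 2
g(9) = mex{0,1,2} = 3
So g(9) = 3.
Grundy values for row B (subtraction set {4, 6}):
g(0) = mex{} = 0
g(1) = mex{} = 0
g(2) = mex{} = 0
g(3) = mex{} = 0
g(4) = mex{0} = 1
g(5) = mex{0} = 1
g(6) = mex{0} = 1
g(7) = mex{0} = 1
So g(7) = 1.
Build the Grundy sequence for row C with g(k) = mex{g(k−s) : s ∈ {4, 5, 7}, s ≤ k}:
g(0) = mex{} = 0
g(1) = mex{} = 0
g(2) = mex{} = 0
g(3) = mex{} = 0
g(4) = mex{0} = 1
g(5) = mex{0} = 1
g(6) = mex{0} = 1
g(7) = mex{0} = 1
g(8) = mex{0,1} = 2
So g(8) = 2.
By the Sprague-Grundy theorem, the Grundy value of a sum of independent games is the XOR of the component values.
Combined value = 3 ⊕ 1 ⊕ 2 = 0.

0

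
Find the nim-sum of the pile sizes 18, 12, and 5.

27

Compute the nim-sum pairwise:
18 XOR 12 = 30
30 XOR 5 = 27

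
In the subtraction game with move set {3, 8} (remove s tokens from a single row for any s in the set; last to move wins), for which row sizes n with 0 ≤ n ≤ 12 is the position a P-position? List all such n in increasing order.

Grundy values for subtraction set {3, 8}:
g(0) = mex{} = 0
g(1) = mex{} = 0
g(2) = mex{} = 0
g(3) = mex{0} = 1
g(4) = mex{0} = 1
g(5) = mex{0} = 1
g(6) = mex{1} = 0
g(7) = mex{1} = 0
g(8) = mex{0,1} = 2
g(9) = mex{0} = 1
g(10) = mex{0} = 1
g(11) = mex{1,2} = 0
g(12) = mex{1} = 0
The P-positions (g = 0) in 0..12 are 0, 1, 2, 6, 7, 11, 12.

0, 1, 2, 6, 7, 11, 12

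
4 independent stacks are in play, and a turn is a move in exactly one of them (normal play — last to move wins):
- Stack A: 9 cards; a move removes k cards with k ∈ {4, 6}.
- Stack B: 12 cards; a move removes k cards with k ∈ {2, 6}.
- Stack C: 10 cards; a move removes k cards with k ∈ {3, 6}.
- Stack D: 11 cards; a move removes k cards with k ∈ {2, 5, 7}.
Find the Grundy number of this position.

For stack A, compute g(0), g(1), … with moves {4, 6}:
k:     0  1  2  3  4  5  6  7  8  9
g(k):  0  0  0  0  1  1  1  1  2  2
So g(9) = 2.
For stack B, compute g(0), g(1), … with moves {2, 6}:
g(0) = mex{} = 0
g(1) = mex{} = 0
g(2) = mex{0} = 1
g(3) = mex{0} = 1
g(4) = mex{1} = 0
g(5) = mex{1} = 0
g(6) = mex{0} = 1
g(7) = mex{0} = 1
g(8) = mex{1} = 0
g(9) = mex{1} = 0
g(10) = mex{0} = 1
g(11) = mex{0} = 1
g(12) = mex{1} = 0
So g(12) = 0.
Grundy values for stack C (subtraction set {3, 6}):
k:     0  1  2  3  4  5  6  7  8  9 10
g(k):  0  0  0  1  1  1  2  2  2  0  0
So g(10) = 0.
Build the Grundy sequence for stack D with g(k) = mex{g(k−s) : s ∈ {2, 5, 7}, s ≤ k}:
g(0) = mex{} = 0
g(1) = mex{} = 0
g(2) = mex{0} = 1
g(3) = mex{0} = 1
g(4) = mex{1} = 0
g(5) = mex{0,1} = 2
g(6) = mex{0} = 1
g(7) = mex{0,1,2} = 3
g(8) = mex{0,1} = 2
g(9) = mex{0,1,3} = 2
g(10) = mex{1,2} = 0
g(11) = mex{0,1,2} = 3
So g(11) = 3.
By the Sprague-Grundy theorem, the Grundy value of a sum of independent games is the XOR of the component values.
Combined value = 2 ⊕ 0 ⊕ 0 ⊕ 3 = 1.

1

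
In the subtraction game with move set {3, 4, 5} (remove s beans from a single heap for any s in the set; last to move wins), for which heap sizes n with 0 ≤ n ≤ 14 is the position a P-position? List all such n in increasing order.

Build the Grundy sequence with g(k) = mex{g(k−s) : s ∈ {3, 4, 5}, s ≤ k}:
k:     0  1  2  3  4  5  6  7  8  9 10 11 12 13 14
g(k):  0  0  0  1  1  1  2  2  0  0  0  1  1  1  2
The P-positions (g = 0) in 0..14 are 0, 1, 2, 8, 9, 10.

0, 1, 2, 8, 9, 10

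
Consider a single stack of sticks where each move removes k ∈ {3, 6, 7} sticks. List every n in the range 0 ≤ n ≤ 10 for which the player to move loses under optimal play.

0, 1, 2, 10

Compute g(0), g(1), … for moves {3, 6, 7}:
g(0) = mex{} = 0
g(1) = mex{} = 0
g(2) = mex{} = 0
g(3) = mex{0} = 1
g(4) = mex{0} = 1
g(5) = mex{0} = 1
g(6) = mex{0,1} = 2
g(7) = mex{0,1} = 2
g(8) = mex{0,1} = 2
g(9) = mex{0,1,2} = 3
g(10) = mex{1,2} = 0
The P-positions (g = 0) in 0..10 are 0, 1, 2, 10.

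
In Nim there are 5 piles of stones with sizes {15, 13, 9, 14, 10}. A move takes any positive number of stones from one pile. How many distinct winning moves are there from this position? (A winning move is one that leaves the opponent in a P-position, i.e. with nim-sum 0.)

Compute the nim-sum pairwise:
15 ^ 13 = 2
2 ^ 9 = 11
11 ^ 14 = 5
5 ^ 10 = 15
The overall nim-sum is X = 15. A pile of size p has a winning move iff p XOR X < p (reduce it to p XOR X).
  15: 15 XOR 15 = 0 < 15 — winning move (to 0).
  13: 13 XOR 15 = 2 < 13 — winning move (to 2).
  9: 9 XOR 15 = 6 < 9 — winning move (to 6).
  14: 14 XOR 15 = 1 < 14 — winning move (to 1).
  10: 10 XOR 15 = 5 < 10 — winning move (to 5).
That gives 5 winning moves.

5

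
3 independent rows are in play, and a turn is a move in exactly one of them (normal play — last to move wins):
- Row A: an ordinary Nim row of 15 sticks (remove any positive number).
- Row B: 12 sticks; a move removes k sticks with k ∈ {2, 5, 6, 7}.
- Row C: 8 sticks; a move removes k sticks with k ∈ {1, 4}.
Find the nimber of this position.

Row A is a plain Nim row of size 15, so its Grundy value is 15.
For row B, compute g(0), g(1), … with moves {2, 5, 6, 7}:
g(0) = mex{} = 0
g(1) = mex{} = 0
g(2) = mex{0} = 1
g(3) = mex{0} = 1
g(4) = mex{1} = 0
g(5) = mex{0,1} = 2
g(6) = mex{0} = 1
g(7) = mex{0,1,2} = 3
g(8) = mex{0,1} = 2
g(9) = mex{0,1,3} = 2
g(10) = mex{0,1,2} = 3
g(11) = mex{0,1,2} = 3
g(12) = mex{1,2,3} = 0
So g(12) = 0.
For row C, compute g(0), g(1), … with moves {1, 4}:
g(0) = mex{} = 0
g(1) = mex{0} = 1
g(2) = mex{1} = 0
g(3) = mex{0} = 1
g(4) = mex{0,1} = 2
g(5) = mex{1,2} = 0
g(6) = mex{0} = 1
g(7) = mex{1} = 0
g(8) = mex{0,2} = 1
So g(8) = 1.
By the Sprague-Grundy theorem, the Grundy value of a sum of independent games is the XOR of the component values.
Combined value = 15 ⊕ 0 ⊕ 1 = 14.

14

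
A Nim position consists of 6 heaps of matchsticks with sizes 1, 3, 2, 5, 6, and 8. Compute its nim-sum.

Compute the nim-sum pairwise:
1 XOR 3 = 2
2 XOR 2 = 0
0 XOR 5 = 5
5 XOR 6 = 3
3 XOR 8 = 11

11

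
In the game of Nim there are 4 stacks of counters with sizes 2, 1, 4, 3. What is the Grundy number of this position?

Nim-sum: 2 XOR 1 XOR 4 XOR 3 = 4.

4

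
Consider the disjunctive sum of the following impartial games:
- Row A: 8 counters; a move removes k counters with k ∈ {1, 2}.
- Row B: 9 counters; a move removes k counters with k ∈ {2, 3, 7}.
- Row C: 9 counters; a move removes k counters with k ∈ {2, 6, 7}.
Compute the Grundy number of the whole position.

0

For row A, compute g(0), g(1), … with moves {1, 2}:
g(0) = mex{} = 0
g(1) = mex{0} = 1
g(2) = mex{0,1} = 2
g(3) = mex{1,2} = 0
g(4) = mex{0,2} = 1
g(5) = mex{0,1} = 2
g(6) = mex{1,2} = 0
g(7) = mex{0,2} = 1
g(8) = mex{0,1} = 2
So g(8) = 2.
Build the Grundy sequence for row B with g(k) = mex{g(k−s) : s ∈ {2, 3, 7}, s ≤ k}:
g(0) = mex{} = 0
g(1) = mex{} = 0
g(2) = mex{0} = 1
g(3) = mex{0} = 1
g(4) = mex{0,1} = 2
g(5) = mex{1} = 0
g(6) = mex{1,2} = 0
g(7) = mex{0,2} = 1
g(8) = mex{0} = 1
g(9) = mex{0,1} = 2
So g(9) = 2.
Build the Grundy sequence for row C with g(k) = mex{g(k−s) : s ∈ {2, 6, 7}, s ≤ k}:
g(0) = mex{} = 0
g(1) = mex{} = 0
g(2) = mex{0} = 1
g(3) = mex{0} = 1
g(4) = mex{1} = 0
g(5) = mex{1} = 0
g(6) = mex{0} = 1
g(7) = mex{0} = 1
g(8) = mex{0,1} = 2
g(9) = mex{1} = 0
So g(9) = 0.
The value of a disjunctive sum is the nim-sum of the parts.
Combined value = 2 XOR 2 XOR 0 = 0.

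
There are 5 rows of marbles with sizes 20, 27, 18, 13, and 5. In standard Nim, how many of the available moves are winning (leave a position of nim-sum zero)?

Nim-sum: 20 ⊕ 27 ⊕ 18 ⊕ 13 ⊕ 5 = 21.
The overall nim-sum is X = 21. A row of size p has a winning move iff p XOR X < p (reduce it to p XOR X).
  20: 20 XOR 21 = 1 < 20 — winning move (to 1).
  27: 27 XOR 21 = 14 < 27 — winning move (to 14).
  18: 18 XOR 21 = 7 < 18 — winning move (to 7).
  13: 13 XOR 21 = 24 ≥ 13 — no move.
  5: 5 XOR 21 = 16 ≥ 5 — no move.
That gives 3 winning moves.

3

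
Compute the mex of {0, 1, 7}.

2

The values 0, 1 are all present; 2 is the first non-negative integer missing from the set.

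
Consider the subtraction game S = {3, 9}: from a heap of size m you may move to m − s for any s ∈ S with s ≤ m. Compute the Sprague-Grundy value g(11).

Grundy values for subtraction set {3, 9}:
g(0) = mex{} = 0
g(1) = mex{} = 0
g(2) = mex{} = 0
g(3) = mex{0} = 1
g(4) = mex{0} = 1
g(5) = mex{0} = 1
g(6) = mex{1} = 0
g(7) = mex{1} = 0
g(8) = mex{1} = 0
g(9) = mex{0} = 1
g(10) = mex{0} = 1
g(11) = mex{0} = 1
So g(11) = 1.

1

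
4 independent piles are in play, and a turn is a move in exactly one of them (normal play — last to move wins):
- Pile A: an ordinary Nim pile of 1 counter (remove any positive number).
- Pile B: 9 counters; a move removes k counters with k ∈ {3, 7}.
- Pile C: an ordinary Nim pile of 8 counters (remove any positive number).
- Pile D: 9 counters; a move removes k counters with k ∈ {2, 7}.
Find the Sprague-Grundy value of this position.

Pile A is a plain Nim pile of size 1, so its Grundy value is 1.
For pile B, compute g(0), g(1), … with moves {3, 7}:
k:     0  1  2  3  4  5  6  7  8  9
g(k):  0  0  0  1  1  1  0  2  2  1
So g(9) = 1.
Pile C is a plain Nim pile of size 8, so its Grundy value is 8.
Grundy values for pile D (subtraction set {2, 7}):
k:     0  1  2  3  4  5  6  7  8  9
g(k):  0  0  1  1  0  0  1  1  2  0
So g(9) = 0.
By the Sprague-Grundy theorem, the Grundy value of a sum of independent games is the XOR of the component values.
Combined value = 1 XOR 1 XOR 8 XOR 0 = 8.

8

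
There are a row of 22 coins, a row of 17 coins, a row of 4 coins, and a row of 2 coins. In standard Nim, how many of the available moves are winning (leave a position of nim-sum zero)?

1

Nim-sum: 22 ⊕ 17 ⊕ 4 ⊕ 2 = 1.
The overall nim-sum is X = 1. A row of size p has a winning move iff p XOR X < p (reduce it to p XOR X).
  22: 22 XOR 1 = 23 ≥ 22 — no move.
  17: 17 XOR 1 = 16 < 17 — winning move (to 16).
  4: 4 XOR 1 = 5 ≥ 4 — no move.
  2: 2 XOR 1 = 3 ≥ 2 — no move.
That gives 1 winning move.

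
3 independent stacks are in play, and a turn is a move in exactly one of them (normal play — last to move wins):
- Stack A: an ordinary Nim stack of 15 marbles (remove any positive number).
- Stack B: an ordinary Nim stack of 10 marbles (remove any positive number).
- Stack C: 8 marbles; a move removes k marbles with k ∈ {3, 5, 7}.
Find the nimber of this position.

7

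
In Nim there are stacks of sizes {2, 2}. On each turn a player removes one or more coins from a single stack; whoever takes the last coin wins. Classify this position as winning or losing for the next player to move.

Losing position

In binary:
  10  (2)
  10  (2)
  --
  00  (0)
The nim-sum is 0, so this is a P-position: the player to move is in a losing position under optimal play.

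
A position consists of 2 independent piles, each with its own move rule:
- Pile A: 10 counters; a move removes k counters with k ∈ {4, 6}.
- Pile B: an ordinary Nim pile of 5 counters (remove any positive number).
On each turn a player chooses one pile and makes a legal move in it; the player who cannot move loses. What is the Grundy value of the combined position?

5

Grundy values for pile A (subtraction set {4, 6}):
g(0) = mex{} = 0
g(1) = mex{} = 0
g(2) = mex{} = 0
g(3) = mex{} = 0
g(4) = mex{0} = 1
g(5) = mex{0} = 1
g(6) = mex{0} = 1
g(7) = mex{0} = 1
g(8) = mex{0,1} = 2
g(9) = mex{0,1} = 2
g(10) = mex{1} = 0
So g(10) = 0.
Pile B is a plain Nim pile of size 5, so its Grundy value is 5.
The value of a disjunctive sum is the nim-sum of the parts.
Combined value = 0 XOR 5 = 5.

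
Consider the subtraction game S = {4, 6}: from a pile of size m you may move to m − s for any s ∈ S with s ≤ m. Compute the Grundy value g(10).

0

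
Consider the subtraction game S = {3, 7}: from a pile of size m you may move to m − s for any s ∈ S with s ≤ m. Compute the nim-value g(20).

0

Compute g(0), g(1), … for moves {3, 7}:
k:     0  1  2  3  4  5  6  7  8  9 10 11 12 13 14 15 16 17 18 19 20
g(k):  0  0  0  1  1  1  0  2  2  1  0  0  0  1  1  1  0  2  2  1  0
So g(20) = 0.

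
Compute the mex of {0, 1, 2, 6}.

3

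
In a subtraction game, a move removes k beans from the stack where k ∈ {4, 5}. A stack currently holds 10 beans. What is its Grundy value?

Grundy values for subtraction set {4, 5}:
k:     0  1  2  3  4  5  6  7  8  9 10
g(k):  0  0  0  0  1  1  1  1  2  0  0
So g(10) = 0.

0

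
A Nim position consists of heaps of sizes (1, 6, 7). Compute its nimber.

0

Compute the nim-sum pairwise:
1 ^ 6 = 7
7 ^ 7 = 0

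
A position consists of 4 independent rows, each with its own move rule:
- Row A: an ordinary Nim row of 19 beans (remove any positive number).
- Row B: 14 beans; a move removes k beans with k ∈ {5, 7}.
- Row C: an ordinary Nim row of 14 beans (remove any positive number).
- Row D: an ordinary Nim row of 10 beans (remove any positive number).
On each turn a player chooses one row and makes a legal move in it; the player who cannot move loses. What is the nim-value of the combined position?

Row A is a plain Nim row of size 19, so its Grundy value is 19.
For row B, compute g(0), g(1), … with moves {5, 7}:
g(0) = mex{} = 0
g(1) = mex{} = 0
g(2) = mex{} = 0
g(3) = mex{} = 0
g(4) = mex{} = 0
g(5) = mex{0} = 1
g(6) = mex{0} = 1
g(7) = mex{0} = 1
g(8) = mex{0} = 1
g(9) = mex{0} = 1
g(10) = mex{0,1} = 2
g(11) = mex{0,1} = 2
g(12) = mex{1} = 0
g(13) = mex{1} = 0
g(14) = mex{1} = 0
So g(14) = 0.
Row C is a plain Nim row of size 14, so its Grundy value is 14.
Row D is a plain Nim row of size 10, so its Grundy value is 10.
By the Sprague-Grundy theorem, the Grundy value of a sum of independent games is the XOR of the component values.
Combined value = 19 XOR 0 XOR 14 XOR 10 = 23.

23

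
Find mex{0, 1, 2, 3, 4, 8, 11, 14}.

5

The values 0, 1, 2, 3, 4 are all present; 5 is the first non-negative integer missing from the set.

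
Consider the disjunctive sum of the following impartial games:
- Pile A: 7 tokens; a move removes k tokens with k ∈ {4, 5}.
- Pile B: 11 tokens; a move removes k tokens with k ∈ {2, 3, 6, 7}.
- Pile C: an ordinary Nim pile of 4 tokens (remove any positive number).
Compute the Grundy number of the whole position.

For pile A, compute g(0), g(1), … with moves {4, 5}:
g(0) = mex{} = 0
g(1) = mex{} = 0
g(2) = mex{} = 0
g(3) = mex{} = 0
g(4) = mex{0} = 1
g(5) = mex{0} = 1
g(6) = mex{0} = 1
g(7) = mex{0} = 1
So g(7) = 1.
For pile B, compute g(0), g(1), … with moves {2, 3, 6, 7}:
k:     0  1  2  3  4  5  6  7  8  9 10 11
g(k):  0  0  1  1  2  0  3  1  2  0  0  1
So g(11) = 1.
Pile C is a plain Nim pile of size 4, so its Grundy value is 4.
The value of a disjunctive sum is the nim-sum of the parts.
Combined value = 1 ⊕ 1 ⊕ 4 = 4.

4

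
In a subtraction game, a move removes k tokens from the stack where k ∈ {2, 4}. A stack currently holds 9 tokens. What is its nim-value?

Build the Grundy sequence with g(k) = mex{g(k−s) : s ∈ {2, 4}, s ≤ k}:
k:     0  1  2  3  4  5  6  7  8  9
g(k):  0  0  1  1  2  2  0  0  1  1
So g(9) = 1.

1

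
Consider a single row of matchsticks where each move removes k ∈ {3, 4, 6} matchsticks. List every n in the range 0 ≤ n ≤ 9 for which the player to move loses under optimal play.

Compute g(0), g(1), … for moves {3, 4, 6}:
k:     0  1  2  3  4  5  6  7  8  9
g(k):  0  0  0  1  1  1  2  2  2  0
The P-positions (g = 0) in 0..9 are 0, 1, 2, 9.

0, 1, 2, 9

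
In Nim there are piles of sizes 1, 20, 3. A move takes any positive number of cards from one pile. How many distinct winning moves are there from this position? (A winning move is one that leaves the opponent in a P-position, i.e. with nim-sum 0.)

Compute the nim-sum pairwise:
1 XOR 20 = 21
21 XOR 3 = 22
The overall nim-sum is X = 22. A pile of size p has a winning move iff p XOR X < p (reduce it to p XOR X).
  1: 1 XOR 22 = 23 ≥ 1 — no move.
  20: 20 XOR 22 = 2 < 20 — winning move (to 2).
  3: 3 XOR 22 = 21 ≥ 3 — no move.
That gives 1 winning move.

1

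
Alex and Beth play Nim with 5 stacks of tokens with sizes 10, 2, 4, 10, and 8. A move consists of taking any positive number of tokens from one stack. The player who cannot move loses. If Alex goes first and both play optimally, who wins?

Alex wins

Bitwise XOR of the heap sizes:
  1010  (10)
  0010  (2)
  0100  (4)
  1010  (10)
  1000  (8)
  ----
  1110  (14)
The nim-sum is 14 ≠ 0, so this is an N-position: the player to move can win; Alex has a winning move.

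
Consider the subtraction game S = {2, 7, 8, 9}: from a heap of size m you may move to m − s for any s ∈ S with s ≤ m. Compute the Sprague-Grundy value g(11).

3

Compute g(0), g(1), … for moves {2, 7, 8, 9}:
k:     0  1  2  3  4  5  6  7  8  9 10 11
g(k):  0  0  1  1  0  0  1  1  2  2  3  3
So g(11) = 3.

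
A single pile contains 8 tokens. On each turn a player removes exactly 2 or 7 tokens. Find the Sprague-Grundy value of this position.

2

Build the Grundy sequence with g(k) = mex{g(k−s) : s ∈ {2, 7}, s ≤ k}:
g(0) = mex{} = 0
g(1) = mex{} = 0
g(2) = mex{0} = 1
g(3) = mex{0} = 1
g(4) = mex{1} = 0
g(5) = mex{1} = 0
g(6) = mex{0} = 1
g(7) = mex{0} = 1
g(8) = mex{0,1} = 2
So g(8) = 2.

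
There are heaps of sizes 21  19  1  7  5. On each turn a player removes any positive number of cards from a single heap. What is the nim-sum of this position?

5

Nim-sum: 21 ⊕ 19 ⊕ 1 ⊕ 7 ⊕ 5 = 5.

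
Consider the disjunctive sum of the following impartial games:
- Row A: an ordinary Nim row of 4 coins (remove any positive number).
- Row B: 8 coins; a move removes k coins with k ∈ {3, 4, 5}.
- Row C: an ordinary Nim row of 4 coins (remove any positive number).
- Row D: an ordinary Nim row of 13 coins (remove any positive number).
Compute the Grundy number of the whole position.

13

Row A is a plain Nim row of size 4, so its Grundy value is 4.
Build the Grundy sequence for row B with g(k) = mex{g(k−s) : s ∈ {3, 4, 5}, s ≤ k}:
g(0) = mex{} = 0
g(1) = mex{} = 0
g(2) = mex{} = 0
g(3) = mex{0} = 1
g(4) = mex{0} = 1
g(5) = mex{0} = 1
g(6) = mex{0,1} = 2
g(7) = mex{0,1} = 2
g(8) = mex{1} = 0
So g(8) = 0.
Row C is a plain Nim row of size 4, so its Grundy value is 4.
Row D is a plain Nim row of size 13, so its Grundy value is 13.
The value of a disjunctive sum is the nim-sum of the parts.
Combined value = 4 XOR 0 XOR 4 XOR 13 = 13.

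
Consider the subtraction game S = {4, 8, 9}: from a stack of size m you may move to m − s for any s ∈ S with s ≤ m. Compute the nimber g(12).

Build the Grundy sequence with g(k) = mex{g(k−s) : s ∈ {4, 8, 9}, s ≤ k}:
g(0) = mex{} = 0
g(1) = mex{} = 0
g(2) = mex{} = 0
g(3) = mex{} = 0
g(4) = mex{0} = 1
g(5) = mex{0} = 1
g(6) = mex{0} = 1
g(7) = mex{0} = 1
g(8) = mex{0,1} = 2
g(9) = mex{0,1} = 2
g(10) = mex{0,1} = 2
g(11) = mex{0,1} = 2
g(12) = mex{0,1,2} = 3
So g(12) = 3.

3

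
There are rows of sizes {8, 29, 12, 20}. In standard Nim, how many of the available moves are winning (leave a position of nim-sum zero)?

Compute the nim-sum pairwise:
8 XOR 29 = 21
21 XOR 12 = 25
25 XOR 20 = 13
The overall nim-sum is X = 13. A row of size p has a winning move iff p XOR X < p (reduce it to p XOR X).
  8: 8 XOR 13 = 5 < 8 — winning move (to 5).
  29: 29 XOR 13 = 16 < 29 — winning move (to 16).
  12: 12 XOR 13 = 1 < 12 — winning move (to 1).
  20: 20 XOR 13 = 25 ≥ 20 — no move.
That gives 3 winning moves.

3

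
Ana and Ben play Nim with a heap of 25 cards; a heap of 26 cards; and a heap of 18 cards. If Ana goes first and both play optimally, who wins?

Ana wins

Nim-sum: 25 XOR 26 XOR 18 = 17.
The nim-sum is 17 ≠ 0, so this is an N-position: the player to move can win; Ana has a winning move.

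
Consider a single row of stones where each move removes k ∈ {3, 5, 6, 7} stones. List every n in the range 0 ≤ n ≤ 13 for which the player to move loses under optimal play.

0, 1, 2, 10, 11, 12

Build the Grundy sequence with g(k) = mex{g(k−s) : s ∈ {3, 5, 6, 7}, s ≤ k}:
g(0) = mex{} = 0
g(1) = mex{} = 0
g(2) = mex{} = 0
g(3) = mex{0} = 1
g(4) = mex{0} = 1
g(5) = mex{0} = 1
g(6) = mex{0,1} = 2
g(7) = mex{0,1} = 2
g(8) = mex{0,1} = 2
g(9) = mex{0,1,2} = 3
g(10) = mex{1,2} = 0
g(11) = mex{1,2} = 0
g(12) = mex{1,2,3} = 0
g(13) = mex{0,2} = 1
The P-positions (g = 0) in 0..13 are 0, 1, 2, 10, 11, 12.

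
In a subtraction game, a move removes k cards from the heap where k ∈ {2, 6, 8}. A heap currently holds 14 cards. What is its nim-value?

0

Compute g(0), g(1), … for moves {2, 6, 8}:
k:     0  1  2  3  4  5  6  7  8  9 10 11 12 13 14
g(k):  0  0  1  1  0  0  1  1  2  2  3  3  2  2  0
So g(14) = 0.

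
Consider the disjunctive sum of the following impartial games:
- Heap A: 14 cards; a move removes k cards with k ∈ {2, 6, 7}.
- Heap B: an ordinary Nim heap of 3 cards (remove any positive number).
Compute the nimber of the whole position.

3

Build the Grundy sequence for heap A with g(k) = mex{g(k−s) : s ∈ {2, 6, 7}, s ≤ k}:
k:     0  1  2  3  4  5  6  7  8  9 10 11 12 13 14
g(k):  0  0  1  1  0  0  1  1  2  0  3  1  2  0  0
So g(14) = 0.
Heap B is a plain Nim heap of size 3, so its Grundy value is 3.
The value of a disjunctive sum is the nim-sum of the parts.
Combined value = 0 ⊕ 3 = 3.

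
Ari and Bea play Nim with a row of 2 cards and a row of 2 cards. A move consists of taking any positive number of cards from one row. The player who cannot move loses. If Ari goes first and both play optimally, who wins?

Bea wins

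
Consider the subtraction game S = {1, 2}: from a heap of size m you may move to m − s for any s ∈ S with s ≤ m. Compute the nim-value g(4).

1

Build the Grundy sequence with g(k) = mex{g(k−s) : s ∈ {1, 2}, s ≤ k}:
k:     0  1  2  3  4
g(k):  0  1  2  0  1
So g(4) = 1.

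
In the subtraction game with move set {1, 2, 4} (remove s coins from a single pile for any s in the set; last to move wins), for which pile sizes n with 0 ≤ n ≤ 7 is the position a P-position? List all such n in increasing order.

0, 3, 6

Grundy values for subtraction set {1, 2, 4}:
g(0) = mex{} = 0
g(1) = mex{0} = 1
g(2) = mex{0,1} = 2
g(3) = mex{1,2} = 0
g(4) = mex{0,2} = 1
g(5) = mex{0,1} = 2
g(6) = mex{1,2} = 0
g(7) = mex{0,2} = 1
The P-positions (g = 0) in 0..7 are 0, 3, 6.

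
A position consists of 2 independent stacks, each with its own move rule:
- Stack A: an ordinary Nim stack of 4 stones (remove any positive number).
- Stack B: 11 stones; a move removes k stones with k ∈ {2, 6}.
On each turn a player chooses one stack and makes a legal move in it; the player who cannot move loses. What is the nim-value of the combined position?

Stack A is a plain Nim stack of size 4, so its Grundy value is 4.
For stack B, compute g(0), g(1), … with moves {2, 6}:
k:     0  1  2  3  4  5  6  7  8  9 10 11
g(k):  0  0  1  1  0  0  1  1  0  0  1  1
So g(11) = 1.
By the Sprague-Grundy theorem, the Grundy value of a sum of independent games is the XOR of the component values.
Combined value = 4 XOR 1 = 5.

5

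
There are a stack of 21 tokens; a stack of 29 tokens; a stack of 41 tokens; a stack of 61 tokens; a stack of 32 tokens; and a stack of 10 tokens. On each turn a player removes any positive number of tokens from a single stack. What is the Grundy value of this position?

Bitwise XOR of the heap sizes:
  010101  (21)
  011101  (29)
  101001  (41)
  111101  (61)
  100000  (32)
  001010  (10)
  ------
  110110  (54)

54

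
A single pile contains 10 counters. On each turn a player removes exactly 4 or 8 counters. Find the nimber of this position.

2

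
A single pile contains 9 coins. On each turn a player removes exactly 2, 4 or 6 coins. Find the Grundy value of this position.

Grundy values for subtraction set {2, 4, 6}:
k:     0  1  2  3  4  5  6  7  8  9
g(k):  0  0  1  1  2  2  3  3  0  0
So g(9) = 0.

0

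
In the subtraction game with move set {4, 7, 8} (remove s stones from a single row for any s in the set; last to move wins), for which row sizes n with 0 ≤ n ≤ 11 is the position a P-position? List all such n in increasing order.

0, 1, 2, 3

Compute g(0), g(1), … for moves {4, 7, 8}:
g(0) = mex{} = 0
g(1) = mex{} = 0
g(2) = mex{} = 0
g(3) = mex{} = 0
g(4) = mex{0} = 1
g(5) = mex{0} = 1
g(6) = mex{0} = 1
g(7) = mex{0} = 1
g(8) = mex{0,1} = 2
g(9) = mex{0,1} = 2
g(10) = mex{0,1} = 2
g(11) = mex{0,1} = 2
The P-positions (g = 0) in 0..11 are 0, 1, 2, 3.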